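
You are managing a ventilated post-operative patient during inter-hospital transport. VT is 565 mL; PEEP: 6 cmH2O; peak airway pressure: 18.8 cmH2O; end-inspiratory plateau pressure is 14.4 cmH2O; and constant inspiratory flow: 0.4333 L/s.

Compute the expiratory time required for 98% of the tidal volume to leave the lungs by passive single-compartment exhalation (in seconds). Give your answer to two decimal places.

R = (PIP − Pplat)/V̇ = (18.8 − 14.4) / 0.4333 = 4.4/0.4333 = 10.155 cmH2O·s/L.
C = Vt/(Pplat − PEEP) = 565.0 / (14.4 − 6) = 565.0/8.4 = 67.262 mL/cmH2O.
τ = R × C = 10.155 × 0.06726 L/cmH2O = 0.683 s.
t = −τ·ln(1 − 0.98) = −0.683·ln(0.02) = 2.672 s.

2.67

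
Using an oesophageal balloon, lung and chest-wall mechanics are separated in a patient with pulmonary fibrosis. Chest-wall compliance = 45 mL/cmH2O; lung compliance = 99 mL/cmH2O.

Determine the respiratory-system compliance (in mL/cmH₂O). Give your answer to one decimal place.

30.9

Lung and chest wall are elastances in series: 1/Crs = 1/CL + 1/Ccw.
1/Crs = 1/99 + 1/45 = 0.03232.
Crs = 30.941 mL/cmH2O.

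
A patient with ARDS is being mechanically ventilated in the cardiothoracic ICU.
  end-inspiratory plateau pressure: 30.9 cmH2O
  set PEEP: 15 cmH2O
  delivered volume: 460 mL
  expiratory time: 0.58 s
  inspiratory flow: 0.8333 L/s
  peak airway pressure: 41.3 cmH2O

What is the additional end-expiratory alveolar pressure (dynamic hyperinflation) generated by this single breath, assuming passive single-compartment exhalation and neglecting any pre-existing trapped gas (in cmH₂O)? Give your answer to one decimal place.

3.2

R = (PIP − Pplat)/V̇ = (41.3 − 30.9) / 0.8333 = 10.4/0.8333 = 12.48 cmH2O·s/L.
C = Vt/(Pplat − PEEP) = 460.0 / (30.9 − 15) = 460.0/15.9 = 28.931 mL/cmH2O.
τ = R × C = 12.48 × 0.02893 L/cmH2O = 0.361 s.
Fraction remaining = e^(−Te/τ) = e^(−0.58/0.361) = 0.2006; trapped volume = 460.0 × 0.2006 = 92.276 mL.
Additional alveolar pressure from trapping ≈ V_trapped / C = 92.276 / 28.931 = 3.19 cmH2O.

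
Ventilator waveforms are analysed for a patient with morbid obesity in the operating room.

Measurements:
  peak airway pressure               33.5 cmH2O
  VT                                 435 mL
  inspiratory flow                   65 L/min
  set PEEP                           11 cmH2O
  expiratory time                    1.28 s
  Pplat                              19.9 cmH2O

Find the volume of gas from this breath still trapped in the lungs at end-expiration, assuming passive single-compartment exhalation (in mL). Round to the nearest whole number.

Flow: 65 L/min ÷ 60 = 1.0833 L/s.
R = (PIP − Pplat)/V̇ = (33.5 − 19.9) / 1.0833 = 13.6/1.0833 = 12.554 cmH2O·s/L.
C = Vt/(Pplat − PEEP) = 435.0 / (19.9 − 11) = 435.0/8.9 = 48.876 mL/cmH2O.
τ = R × C = 12.554 × 0.04888 L/cmH2O = 0.6136 s.
Fraction remaining = e^(−Te/τ) = e^(−1.28/0.6136) = 0.1242.
Trapped volume = 435.0 × 0.1242 = 54.027 mL.

54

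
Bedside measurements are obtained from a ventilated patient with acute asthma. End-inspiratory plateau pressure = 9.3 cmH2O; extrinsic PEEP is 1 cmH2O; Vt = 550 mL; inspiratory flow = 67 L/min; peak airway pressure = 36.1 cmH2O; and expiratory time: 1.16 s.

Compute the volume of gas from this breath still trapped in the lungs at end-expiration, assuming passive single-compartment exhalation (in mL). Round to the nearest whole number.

265

Flow: 67 L/min ÷ 60 = 1.1167 L/s.
R = (PIP − Pplat)/V̇ = (36.1 − 9.3) / 1.1167 = 26.8/1.1167 = 23.999 cmH2O·s/L.
C = Vt/(Pplat − PEEP) = 550.0 / (9.3 − 1) = 550.0/8.3 = 66.265 mL/cmH2O.
τ = R × C = 23.999 × 0.06627 L/cmH2O = 1.59 s.
Fraction remaining = e^(−Te/τ) = e^(−1.16/1.59) = 0.4821.
Trapped volume = 550.0 × 0.4821 = 265.16 mL.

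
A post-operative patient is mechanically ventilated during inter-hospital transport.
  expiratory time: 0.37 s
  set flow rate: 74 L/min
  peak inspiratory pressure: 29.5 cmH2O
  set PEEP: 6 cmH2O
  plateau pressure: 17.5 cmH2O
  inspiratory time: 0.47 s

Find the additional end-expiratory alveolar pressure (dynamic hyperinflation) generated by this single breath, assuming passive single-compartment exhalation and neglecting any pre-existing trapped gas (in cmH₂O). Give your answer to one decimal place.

Flow: 74 L/min ÷ 60 = 1.2333 L/s.
Vt = flow × Ti = 1.2333 L/s × 0.47 s × 1000 mL/L = 579.65 mL.
R = (PIP − Pplat)/V̇ = (29.5 − 17.5) / 1.2333 = 12.0/1.2333 = 9.73 cmH2O·s/L.
C = Vt/(Pplat − PEEP) = 579.65 / (17.5 − 6) = 579.65/11.5 = 50.404 mL/cmH2O.
τ = R × C = 9.73 × 0.0504 L/cmH2O = 0.4904 s.
Fraction remaining = e^(−Te/τ) = e^(−0.37/0.4904) = 0.4703; trapped volume = 579.65 × 0.4703 = 272.61 mL.
Additional alveolar pressure from trapping ≈ V_trapped / C = 272.61 / 50.404 = 5.408 cmH2O.

5.4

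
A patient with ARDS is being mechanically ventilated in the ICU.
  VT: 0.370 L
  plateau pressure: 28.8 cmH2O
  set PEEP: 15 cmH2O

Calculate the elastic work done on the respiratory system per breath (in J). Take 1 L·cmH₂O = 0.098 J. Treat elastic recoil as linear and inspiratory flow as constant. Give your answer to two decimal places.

0.25

Elastic work ≈ ½ × (Pplat − PEEP) × Vt = 0.5 × (28.8 − 15) × 0.370 L = 0.5 × 13.8 × 0.370 = 2.553 L·cmH2O.
× 0.098 J/(L·cmH2O) → 0.2502 J.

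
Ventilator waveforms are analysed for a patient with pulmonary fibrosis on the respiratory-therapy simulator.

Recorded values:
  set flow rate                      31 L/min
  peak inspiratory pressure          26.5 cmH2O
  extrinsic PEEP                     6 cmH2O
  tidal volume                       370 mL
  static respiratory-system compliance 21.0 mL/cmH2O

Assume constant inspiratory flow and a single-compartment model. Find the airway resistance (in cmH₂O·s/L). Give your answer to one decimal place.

Flow: 31 L/min ÷ 60 = 0.5167 L/s.
Equation of motion (constant flow): PIP = Vt/C + R·V̇ + PEEP.
R·V̇ = PIP − Vt/C − PEEP = 26.5 − 370/21.0 − 6 = 26.5 − 17.619 − 6 = 2.881 cmH2O.
R = 2.881 / 0.5167 = 5.576 cmH2O·s/L.

5.6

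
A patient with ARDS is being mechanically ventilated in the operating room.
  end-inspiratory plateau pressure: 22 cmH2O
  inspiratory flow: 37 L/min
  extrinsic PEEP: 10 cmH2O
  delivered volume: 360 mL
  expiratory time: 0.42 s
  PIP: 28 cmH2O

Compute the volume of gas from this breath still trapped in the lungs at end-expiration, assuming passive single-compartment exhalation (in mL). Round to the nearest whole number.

85

Flow: 37 L/min ÷ 60 = 0.6167 L/s.
R = (PIP − Pplat)/V̇ = (28 − 22) / 0.6167 = 6.0/0.6167 = 9.729 cmH2O·s/L.
C = Vt/(Pplat − PEEP) = 360.0 / (22 − 10) = 360.0/12.0 = 30.0 mL/cmH2O.
τ = R × C = 9.729 × 0.03 L/cmH2O = 0.2919 s.
Fraction remaining = e^(−Te/τ) = e^(−0.42/0.2919) = 0.2372.
Trapped volume = 360.0 × 0.2372 = 85.392 mL.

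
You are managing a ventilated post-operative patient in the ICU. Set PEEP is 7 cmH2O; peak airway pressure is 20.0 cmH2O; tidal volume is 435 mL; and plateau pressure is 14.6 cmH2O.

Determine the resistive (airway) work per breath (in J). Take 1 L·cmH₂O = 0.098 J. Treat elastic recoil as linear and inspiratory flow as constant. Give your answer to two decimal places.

With constant inspiratory flow the resistive pressure is constant at PIP − Pplat = 20.0 − 14.6 = 5.4 cmH2O, so resistive work = 5.4 × 0.435 = 2.349 L·cmH2O.
× 0.098 J/(L·cmH2O) → 0.2302 J.

0.23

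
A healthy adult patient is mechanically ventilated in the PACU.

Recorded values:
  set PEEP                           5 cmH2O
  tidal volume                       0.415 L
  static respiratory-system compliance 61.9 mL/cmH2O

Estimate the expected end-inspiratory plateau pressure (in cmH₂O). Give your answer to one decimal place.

Pplat = PEEP + Vt / Cstat = 5 + 415 / 61.9 = 5 + 6.704 = 11.704 cmH2O.

11.7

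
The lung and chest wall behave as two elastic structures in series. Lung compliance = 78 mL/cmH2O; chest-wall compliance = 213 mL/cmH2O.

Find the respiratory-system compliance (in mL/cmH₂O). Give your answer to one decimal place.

57.1

Lung and chest wall are elastances in series: 1/Crs = 1/CL + 1/Ccw.
1/Crs = 1/78 + 1/213 = 0.01752.
Crs = 57.078 mL/cmH2O.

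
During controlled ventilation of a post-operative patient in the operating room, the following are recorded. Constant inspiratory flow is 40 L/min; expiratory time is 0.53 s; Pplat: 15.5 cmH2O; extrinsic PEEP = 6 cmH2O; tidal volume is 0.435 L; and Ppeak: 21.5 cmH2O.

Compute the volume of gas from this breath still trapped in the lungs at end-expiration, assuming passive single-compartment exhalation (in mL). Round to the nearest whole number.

120

Flow: 40 L/min ÷ 60 = 0.6667 L/s.
R = (PIP − Pplat)/V̇ = (21.5 − 15.5) / 0.6667 = 6.0/0.6667 = 9.0 cmH2O·s/L.
C = Vt/(Pplat − PEEP) = 435.0 / (15.5 − 6) = 435.0/9.5 = 45.789 mL/cmH2O.
τ = R × C = 9.0 × 0.04579 L/cmH2O = 0.4121 s.
Fraction remaining = e^(−Te/τ) = e^(−0.53/0.4121) = 0.2763.
Trapped volume = 435.0 × 0.2763 = 120.19 mL.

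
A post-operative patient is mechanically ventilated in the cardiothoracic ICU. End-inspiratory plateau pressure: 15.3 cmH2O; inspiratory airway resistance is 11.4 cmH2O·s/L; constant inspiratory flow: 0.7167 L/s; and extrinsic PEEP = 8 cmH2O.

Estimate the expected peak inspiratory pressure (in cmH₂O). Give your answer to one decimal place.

23.5

PIP = Pplat + Raw × flow = 15.3 + 11.4 × 0.7167 = 15.3 + 8.17 = 23.47 cmH2O.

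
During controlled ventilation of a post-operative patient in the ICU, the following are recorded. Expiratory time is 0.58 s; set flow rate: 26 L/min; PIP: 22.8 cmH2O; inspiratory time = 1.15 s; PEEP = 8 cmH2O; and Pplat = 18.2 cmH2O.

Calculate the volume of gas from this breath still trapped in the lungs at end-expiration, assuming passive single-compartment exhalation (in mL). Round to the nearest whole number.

163

Flow: 26 L/min ÷ 60 = 0.4333 L/s.
Vt = flow × Ti = 0.4333 L/s × 1.15 s × 1000 mL/L = 498.3 mL.
R = (PIP − Pplat)/V̇ = (22.8 − 18.2) / 0.4333 = 4.6/0.4333 = 10.616 cmH2O·s/L.
C = Vt/(Pplat − PEEP) = 498.3 / (18.2 − 8) = 498.3/10.2 = 48.853 mL/cmH2O.
τ = R × C = 10.616 × 0.04885 L/cmH2O = 0.5186 s.
Fraction remaining = e^(−Te/τ) = e^(−0.58/0.5186) = 0.3268.
Trapped volume = 498.3 × 0.3268 = 162.84 mL.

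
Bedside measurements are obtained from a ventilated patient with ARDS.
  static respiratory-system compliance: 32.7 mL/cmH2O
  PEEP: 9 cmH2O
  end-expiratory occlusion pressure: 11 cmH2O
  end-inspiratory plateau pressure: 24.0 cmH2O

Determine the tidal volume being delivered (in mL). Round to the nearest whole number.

End-expiratory occlusion gives total PEEP = 11 cmH2O (intrinsic PEEP = 11 − 9 = 2). Use total PEEP for the elastic gradient.
Vt = Cstat × (Pplat − PEEPtotal) = 32.7 × (24.0 − 11) = 32.7 × 13.0 = 425.1 mL.

425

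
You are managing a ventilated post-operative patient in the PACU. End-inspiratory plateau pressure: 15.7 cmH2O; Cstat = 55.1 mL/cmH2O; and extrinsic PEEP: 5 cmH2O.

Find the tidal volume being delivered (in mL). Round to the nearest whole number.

Vt = Cstat × (Pplat − PEEP) = 55.1 × (15.7 − 5) = 55.1 × 10.7 = 589.57 mL.

590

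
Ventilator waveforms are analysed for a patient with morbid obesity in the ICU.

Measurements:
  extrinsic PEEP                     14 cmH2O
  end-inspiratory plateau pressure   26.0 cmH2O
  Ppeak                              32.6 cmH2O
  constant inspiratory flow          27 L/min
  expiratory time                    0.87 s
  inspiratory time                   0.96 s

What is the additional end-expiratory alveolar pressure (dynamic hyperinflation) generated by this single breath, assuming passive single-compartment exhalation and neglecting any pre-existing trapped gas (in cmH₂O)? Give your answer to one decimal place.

2.3

Flow: 27 L/min ÷ 60 = 0.45 L/s.
Vt = flow × Ti = 0.45 L/s × 0.96 s × 1000 mL/L = 432.0 mL.
R = (PIP − Pplat)/V̇ = (32.6 − 26.0) / 0.45 = 6.6/0.45 = 14.667 cmH2O·s/L.
C = Vt/(Pplat − PEEP) = 432.0 / (26.0 − 14) = 432.0/12.0 = 36.0 mL/cmH2O.
τ = R × C = 14.667 × 0.036 L/cmH2O = 0.528 s.
Fraction remaining = e^(−Te/τ) = e^(−0.87/0.528) = 0.1925; trapped volume = 432.0 × 0.1925 = 83.16 mL.
Additional alveolar pressure from trapping ≈ V_trapped / C = 83.16 / 36.0 = 2.31 cmH2O.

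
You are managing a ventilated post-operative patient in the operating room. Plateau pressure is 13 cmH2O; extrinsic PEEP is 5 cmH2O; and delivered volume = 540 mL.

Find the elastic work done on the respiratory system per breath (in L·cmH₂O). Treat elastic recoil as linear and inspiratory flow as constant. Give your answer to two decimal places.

Elastic work ≈ ½ × (Pplat − PEEP) × Vt = 0.5 × (13 − 5) × 0.540 L = 0.5 × 8.0 × 0.540 = 2.16 L·cmH2O.

2.16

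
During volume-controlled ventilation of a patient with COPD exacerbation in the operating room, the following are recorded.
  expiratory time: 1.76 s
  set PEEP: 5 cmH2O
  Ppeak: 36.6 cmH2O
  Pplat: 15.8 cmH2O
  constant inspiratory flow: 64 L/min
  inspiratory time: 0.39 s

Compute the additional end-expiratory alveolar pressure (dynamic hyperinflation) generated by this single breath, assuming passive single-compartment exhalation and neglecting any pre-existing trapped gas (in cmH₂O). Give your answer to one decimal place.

Flow: 64 L/min ÷ 60 = 1.0667 L/s.
Vt = flow × Ti = 1.0667 L/s × 0.39 s × 1000 mL/L = 416.01 mL.
R = (PIP − Pplat)/V̇ = (36.6 − 15.8) / 1.0667 = 20.8/1.0667 = 19.499 cmH2O·s/L.
C = Vt/(Pplat − PEEP) = 416.01 / (15.8 − 5) = 416.01/10.8 = 38.519 mL/cmH2O.
τ = R × C = 19.499 × 0.03852 L/cmH2O = 0.7511 s.
Fraction remaining = e^(−Te/τ) = e^(−1.76/0.7511) = 0.09602; trapped volume = 416.01 × 0.09602 = 39.945 mL.
Additional alveolar pressure from trapping ≈ V_trapped / C = 39.945 / 38.519 = 1.037 cmH2O.

1.0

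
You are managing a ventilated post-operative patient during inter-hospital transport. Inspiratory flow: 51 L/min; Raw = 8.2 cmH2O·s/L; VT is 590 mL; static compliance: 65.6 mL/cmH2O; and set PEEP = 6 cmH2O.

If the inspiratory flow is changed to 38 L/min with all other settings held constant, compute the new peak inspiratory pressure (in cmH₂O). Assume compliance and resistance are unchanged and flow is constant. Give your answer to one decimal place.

Flow: 51 L/min ÷ 60 = 0.85 L/s.
New flow: 38 L/min ÷ 60 = 0.6333 L/s.
PIP = Vt/C + R·V̇ + PEEP (constant-flow equation of motion).
Only the resistive term changes: ΔPIP = R × ΔV̇ = 8.2 × (0.6333 − 0.85) = 8.2 × -0.2167 = -1.777 cmH2O.
Original PIP = 590/65.6 + 8.2×0.85 + 6 = 21.964 cmH2O; new PIP = 21.964 + (-1.777) = 20.187 cmH2O.

20.2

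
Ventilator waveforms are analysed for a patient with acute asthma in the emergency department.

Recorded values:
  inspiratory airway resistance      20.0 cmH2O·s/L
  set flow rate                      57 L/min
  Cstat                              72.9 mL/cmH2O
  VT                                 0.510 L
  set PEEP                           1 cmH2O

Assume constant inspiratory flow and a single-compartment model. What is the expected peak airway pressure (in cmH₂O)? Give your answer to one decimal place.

27.0

Flow: 57 L/min ÷ 60 = 0.95 L/s.
Equation of motion (constant flow): PIP = Vt/C + R·V̇ + PEEP.
PIP = 510/72.9 + 20.0×0.95 + 1 = 6.996 + 19.0 + 1 = 26.996 cmH2O.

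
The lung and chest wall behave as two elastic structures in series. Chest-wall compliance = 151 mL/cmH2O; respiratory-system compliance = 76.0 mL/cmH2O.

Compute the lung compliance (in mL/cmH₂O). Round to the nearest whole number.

153

1/CL = 1/Crs − 1/Ccw.
1/CL = 1/76.0 − 1/151 = 0.006535.
CL = 153.02 mL/cmH2O.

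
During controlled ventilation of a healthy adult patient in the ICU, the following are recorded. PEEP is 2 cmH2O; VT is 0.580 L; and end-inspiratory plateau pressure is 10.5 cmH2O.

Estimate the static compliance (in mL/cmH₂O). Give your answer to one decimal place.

Cstat = Vt / (Pplat − PEEP) = 580 / (10.5 − 2) = 580 / 8.5 = 68.235 mL/cmH2O.

68.2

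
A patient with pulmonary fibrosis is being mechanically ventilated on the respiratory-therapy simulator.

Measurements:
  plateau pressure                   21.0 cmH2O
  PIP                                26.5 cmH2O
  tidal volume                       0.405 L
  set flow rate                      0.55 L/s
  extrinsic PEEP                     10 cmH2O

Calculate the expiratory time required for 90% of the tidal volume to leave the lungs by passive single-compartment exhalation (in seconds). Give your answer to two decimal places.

0.85

R = (PIP − Pplat)/V̇ = (26.5 − 21.0) / 0.55 = 5.5/0.55 = 10.0 cmH2O·s/L.
C = Vt/(Pplat − PEEP) = 405.0 / (21.0 − 10) = 405.0/11.0 = 36.818 mL/cmH2O.
τ = R × C = 10.0 × 0.03682 L/cmH2O = 0.3682 s.
t = −τ·ln(1 − 0.90) = −0.3682·ln(0.1) = 0.8478 s.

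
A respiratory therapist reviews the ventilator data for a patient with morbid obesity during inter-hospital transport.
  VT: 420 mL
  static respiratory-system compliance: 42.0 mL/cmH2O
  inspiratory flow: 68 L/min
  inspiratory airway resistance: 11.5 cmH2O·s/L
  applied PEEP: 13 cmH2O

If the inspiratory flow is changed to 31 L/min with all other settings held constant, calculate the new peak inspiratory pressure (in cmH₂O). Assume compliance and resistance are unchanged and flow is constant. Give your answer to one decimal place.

Flow: 68 L/min ÷ 60 = 1.1333 L/s.
New flow: 31 L/min ÷ 60 = 0.5167 L/s.
PIP = Vt/C + R·V̇ + PEEP (constant-flow equation of motion).
Only the resistive term changes: ΔPIP = R × ΔV̇ = 11.5 × (0.5167 − 1.1333) = 11.5 × -0.6166 = -7.091 cmH2O.
Original PIP = 420/42.0 + 11.5×1.1333 + 13 = 36.033 cmH2O; new PIP = 36.033 + (-7.091) = 28.942 cmH2O.

28.9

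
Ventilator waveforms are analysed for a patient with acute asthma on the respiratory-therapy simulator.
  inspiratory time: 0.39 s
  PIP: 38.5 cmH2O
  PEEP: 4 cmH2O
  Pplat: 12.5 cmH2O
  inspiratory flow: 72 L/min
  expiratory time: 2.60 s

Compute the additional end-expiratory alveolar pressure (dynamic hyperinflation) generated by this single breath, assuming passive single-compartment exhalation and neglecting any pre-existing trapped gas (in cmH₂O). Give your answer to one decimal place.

Flow: 72 L/min ÷ 60 = 1.2 L/s.
Vt = flow × Ti = 1.2 L/s × 0.39 s × 1000 mL/L = 468.0 mL.
R = (PIP − Pplat)/V̇ = (38.5 − 12.5) / 1.2 = 26.0/1.2 = 21.667 cmH2O·s/L.
C = Vt/(Pplat − PEEP) = 468.0 / (12.5 − 4) = 468.0/8.5 = 55.059 mL/cmH2O.
τ = R × C = 21.667 × 0.05506 L/cmH2O = 1.193 s.
Fraction remaining = e^(−Te/τ) = e^(−2.60/1.193) = 0.1131; trapped volume = 468.0 × 0.1131 = 52.931 mL.
Additional alveolar pressure from trapping ≈ V_trapped / C = 52.931 / 55.059 = 0.9614 cmH2O.

1.0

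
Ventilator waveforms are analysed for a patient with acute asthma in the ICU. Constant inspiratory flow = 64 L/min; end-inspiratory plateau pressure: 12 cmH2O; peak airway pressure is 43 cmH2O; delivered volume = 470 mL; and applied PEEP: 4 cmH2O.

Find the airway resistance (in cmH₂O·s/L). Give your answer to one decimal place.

29.1

Flow: 64 L/min ÷ 60 = 1.0667 L/s.
Raw = (PIP − Pplat) / flow = (43 − 12) / 1.0667 = 31.0 / 1.0667 = 29.062 cmH2O·s/L.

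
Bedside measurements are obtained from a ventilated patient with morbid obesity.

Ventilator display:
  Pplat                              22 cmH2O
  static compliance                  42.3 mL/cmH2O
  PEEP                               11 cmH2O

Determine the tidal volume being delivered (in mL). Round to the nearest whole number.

Vt = Cstat × (Pplat − PEEP) = 42.3 × (22 − 11) = 42.3 × 11.0 = 465.3 mL.

465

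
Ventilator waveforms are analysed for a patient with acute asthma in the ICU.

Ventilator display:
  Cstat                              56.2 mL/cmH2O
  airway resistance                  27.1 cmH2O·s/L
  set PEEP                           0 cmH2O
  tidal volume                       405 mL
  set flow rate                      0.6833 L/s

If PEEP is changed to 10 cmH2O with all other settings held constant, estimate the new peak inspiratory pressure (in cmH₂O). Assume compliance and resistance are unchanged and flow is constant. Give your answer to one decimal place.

35.7

PIP = Vt/C + R·V̇ + PEEP (constant-flow equation of motion).
Only the baseline term changes: ΔPIP = ΔPEEP = 10 − 0 = 10.0 cmH2O.
Original PIP = 405/56.2 + 27.1×0.6833 + 0 = 25.724 cmH2O; new PIP = 25.724 + (10.0) = 35.724 cmH2O.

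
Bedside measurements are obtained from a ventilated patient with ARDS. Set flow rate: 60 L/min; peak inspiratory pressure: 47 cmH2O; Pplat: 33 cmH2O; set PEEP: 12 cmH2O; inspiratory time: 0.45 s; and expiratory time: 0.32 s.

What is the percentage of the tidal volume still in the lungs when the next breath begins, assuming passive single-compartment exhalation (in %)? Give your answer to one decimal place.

34.4

Flow: 60 L/min ÷ 60 = 1 L/s.
Vt = flow × Ti = 1 L/s × 0.45 s × 1000 mL/L = 450.0 mL.
R = (PIP − Pplat)/V̇ = (47 − 33) / 1 = 14.0/1 = 14.0 cmH2O·s/L.
C = Vt/(Pplat − PEEP) = 450.0 / (33 − 12) = 450.0/21.0 = 21.429 mL/cmH2O.
τ = R × C = 14.0 × 0.02143 L/cmH2O = 0.3 s.
Fraction remaining at end-expiration = e^(−Te/τ) = e^(−0.32/0.3) = 0.3442 → 34.42%.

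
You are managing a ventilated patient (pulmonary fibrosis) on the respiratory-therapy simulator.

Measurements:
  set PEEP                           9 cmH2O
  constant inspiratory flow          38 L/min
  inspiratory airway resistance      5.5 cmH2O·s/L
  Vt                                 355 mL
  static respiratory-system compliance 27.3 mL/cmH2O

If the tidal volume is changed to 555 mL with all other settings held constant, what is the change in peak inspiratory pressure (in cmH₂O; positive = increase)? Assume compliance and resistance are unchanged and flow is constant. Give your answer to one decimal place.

PIP = Vt/C + R·V̇ + PEEP (constant-flow equation of motion).
Only the elastic term changes: ΔPIP = ΔVt / C = (555 − 355) / 27.3 = 7.326 cmH2O.

7.3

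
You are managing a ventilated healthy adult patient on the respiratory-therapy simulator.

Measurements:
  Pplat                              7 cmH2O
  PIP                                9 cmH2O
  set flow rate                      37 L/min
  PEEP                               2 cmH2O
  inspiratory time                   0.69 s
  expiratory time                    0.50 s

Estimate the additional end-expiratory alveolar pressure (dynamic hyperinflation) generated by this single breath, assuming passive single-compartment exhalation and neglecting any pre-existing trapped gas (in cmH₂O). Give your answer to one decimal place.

Flow: 37 L/min ÷ 60 = 0.6167 L/s.
Vt = flow × Ti = 0.6167 L/s × 0.69 s × 1000 mL/L = 425.52 mL.
R = (PIP − Pplat)/V̇ = (9 − 7) / 0.6167 = 2.0/0.6167 = 3.243 cmH2O·s/L.
C = Vt/(Pplat − PEEP) = 425.52 / (7 − 2) = 425.52/5.0 = 85.104 mL/cmH2O.
τ = R × C = 3.243 × 0.0851 L/cmH2O = 0.276 s.
Fraction remaining = e^(−Te/τ) = e^(−0.50/0.276) = 0.1634; trapped volume = 425.52 × 0.1634 = 69.53 mL.
Additional alveolar pressure from trapping ≈ V_trapped / C = 69.53 / 85.104 = 0.817 cmH2O.

0.8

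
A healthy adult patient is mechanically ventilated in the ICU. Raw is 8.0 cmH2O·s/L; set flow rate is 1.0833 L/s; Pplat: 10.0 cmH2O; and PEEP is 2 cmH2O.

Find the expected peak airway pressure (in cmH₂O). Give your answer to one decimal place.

PIP = Pplat + Raw × flow = 10.0 + 8.0 × 1.0833 = 10.0 + 8.666 = 18.666 cmH2O.

18.7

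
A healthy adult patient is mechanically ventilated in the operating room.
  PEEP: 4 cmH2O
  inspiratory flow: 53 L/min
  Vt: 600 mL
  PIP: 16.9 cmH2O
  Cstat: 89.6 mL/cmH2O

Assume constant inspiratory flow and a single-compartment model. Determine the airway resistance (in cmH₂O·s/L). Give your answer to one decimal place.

7.0

Flow: 53 L/min ÷ 60 = 0.8833 L/s.
Equation of motion (constant flow): PIP = Vt/C + R·V̇ + PEEP.
R·V̇ = PIP − Vt/C − PEEP = 16.9 − 600/89.6 − 4 = 16.9 − 6.696 − 4 = 6.204 cmH2O.
R = 6.204 / 0.8833 = 7.024 cmH2O·s/L.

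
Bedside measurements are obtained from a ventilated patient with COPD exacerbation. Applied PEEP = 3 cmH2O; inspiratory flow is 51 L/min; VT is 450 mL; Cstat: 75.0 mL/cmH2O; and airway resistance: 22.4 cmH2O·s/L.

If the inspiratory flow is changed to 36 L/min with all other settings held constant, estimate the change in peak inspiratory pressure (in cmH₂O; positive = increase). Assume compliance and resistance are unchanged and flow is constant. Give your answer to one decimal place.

-5.6

Flow: 51 L/min ÷ 60 = 0.85 L/s.
New flow: 36 L/min ÷ 60 = 0.6 L/s.
PIP = Vt/C + R·V̇ + PEEP (constant-flow equation of motion).
Only the resistive term changes: ΔPIP = R × ΔV̇ = 22.4 × (0.6 − 0.85) = 22.4 × -0.25 = -5.6 cmH2O.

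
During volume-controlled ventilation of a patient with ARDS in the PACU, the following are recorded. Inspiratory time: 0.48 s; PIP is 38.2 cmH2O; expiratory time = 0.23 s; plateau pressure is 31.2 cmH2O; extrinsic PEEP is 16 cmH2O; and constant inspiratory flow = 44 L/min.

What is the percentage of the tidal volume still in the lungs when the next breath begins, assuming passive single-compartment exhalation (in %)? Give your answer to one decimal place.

Flow: 44 L/min ÷ 60 = 0.7333 L/s.
Vt = flow × Ti = 0.7333 L/s × 0.48 s × 1000 mL/L = 351.98 mL.
R = (PIP − Pplat)/V̇ = (38.2 − 31.2) / 0.7333 = 7.0/0.7333 = 9.546 cmH2O·s/L.
C = Vt/(Pplat − PEEP) = 351.98 / (31.2 − 16) = 351.98/15.2 = 23.157 mL/cmH2O.
τ = R × C = 9.546 × 0.02316 L/cmH2O = 0.2211 s.
Fraction remaining at end-expiration = e^(−Te/τ) = e^(−0.23/0.2211) = 0.3534 → 35.34%.

35.3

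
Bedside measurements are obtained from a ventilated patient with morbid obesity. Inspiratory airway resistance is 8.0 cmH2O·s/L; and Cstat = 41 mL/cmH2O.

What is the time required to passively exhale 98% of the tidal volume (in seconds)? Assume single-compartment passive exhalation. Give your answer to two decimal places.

τ = R × C = 8.0 × 41 mL/cmH2O = 8.0 × 0.041 L/cmH2O = 0.328 s.
Exhaled fraction f = 1 − e^(−t/τ) → t = −τ·ln(1 − f) = −0.328·ln(0.02) = 1.283 s.

1.28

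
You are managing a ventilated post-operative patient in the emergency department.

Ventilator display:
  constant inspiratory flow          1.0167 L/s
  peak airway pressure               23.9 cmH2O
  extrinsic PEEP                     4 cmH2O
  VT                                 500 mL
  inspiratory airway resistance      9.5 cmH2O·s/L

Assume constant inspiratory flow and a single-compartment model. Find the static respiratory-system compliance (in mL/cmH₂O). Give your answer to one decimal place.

Equation of motion (constant flow): PIP = Vt/C + R·V̇ + PEEP.
Vt/C = PIP − R·V̇ − PEEP = 23.9 − 9.5×1.0167 − 4 = 23.9 − 9.659 − 4 = 10.241 cmH2O.
C = Vt / 10.241 = 500 / 10.241 = 48.823 mL/cmH2O.

48.8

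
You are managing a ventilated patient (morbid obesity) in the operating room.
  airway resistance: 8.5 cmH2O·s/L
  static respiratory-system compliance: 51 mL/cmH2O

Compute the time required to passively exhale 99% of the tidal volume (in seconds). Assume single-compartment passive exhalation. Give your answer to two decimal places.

τ = R × C = 8.5 × 51 mL/cmH2O = 8.5 × 0.051 L/cmH2O = 0.4335 s.
Exhaled fraction f = 1 − e^(−t/τ) → t = −τ·ln(1 − f) = −0.4335·ln(0.01) = 1.996 s.

2.00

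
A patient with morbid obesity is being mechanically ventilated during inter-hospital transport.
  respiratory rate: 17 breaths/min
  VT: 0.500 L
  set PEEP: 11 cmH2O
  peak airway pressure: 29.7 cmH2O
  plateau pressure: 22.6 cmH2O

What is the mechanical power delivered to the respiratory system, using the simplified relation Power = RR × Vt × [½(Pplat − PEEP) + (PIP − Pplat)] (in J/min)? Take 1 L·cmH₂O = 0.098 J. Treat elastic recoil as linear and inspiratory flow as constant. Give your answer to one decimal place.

Per-breath work = Vt × [½(Pplat−PEEP) + (PIP−Pplat)] = 0.500 × [0.5×11.6 + 7.1] = 0.500 × 12.9 = 6.45 L·cmH2O.
Power = 17 × 6.45 = 109.65 L·cmH2O/min.
× 0.098 J/(L·cmH2O) → 10.746 J/min.

10.7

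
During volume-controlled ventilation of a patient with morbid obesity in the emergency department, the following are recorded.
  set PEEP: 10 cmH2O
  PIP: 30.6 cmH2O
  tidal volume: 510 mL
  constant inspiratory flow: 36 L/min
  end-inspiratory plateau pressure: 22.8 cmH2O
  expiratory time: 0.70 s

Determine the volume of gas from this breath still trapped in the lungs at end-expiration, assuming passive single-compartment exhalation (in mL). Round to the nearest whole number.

132

Flow: 36 L/min ÷ 60 = 0.6 L/s.
R = (PIP − Pplat)/V̇ = (30.6 − 22.8) / 0.6 = 7.8/0.6 = 13.0 cmH2O·s/L.
C = Vt/(Pplat − PEEP) = 510.0 / (22.8 − 10) = 510.0/12.8 = 39.844 mL/cmH2O.
τ = R × C = 13.0 × 0.03984 L/cmH2O = 0.5179 s.
Fraction remaining = e^(−Te/τ) = e^(−0.70/0.5179) = 0.2588.
Trapped volume = 510.0 × 0.2588 = 131.99 mL.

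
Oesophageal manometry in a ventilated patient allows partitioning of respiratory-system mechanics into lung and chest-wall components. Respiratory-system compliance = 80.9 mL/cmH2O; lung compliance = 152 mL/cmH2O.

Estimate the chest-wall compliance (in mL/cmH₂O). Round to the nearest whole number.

1/Ccw = 1/Crs − 1/CL.
1/Ccw = 1/80.9 − 1/152 = 0.005782.
Ccw = 172.95 mL/cmH2O.

173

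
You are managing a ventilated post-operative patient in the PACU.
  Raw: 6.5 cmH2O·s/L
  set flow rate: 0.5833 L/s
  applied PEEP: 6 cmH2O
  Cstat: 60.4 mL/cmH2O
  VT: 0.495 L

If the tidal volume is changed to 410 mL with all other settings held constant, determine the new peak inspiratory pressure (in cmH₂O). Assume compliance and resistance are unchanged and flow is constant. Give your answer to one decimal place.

16.6

PIP = Vt/C + R·V̇ + PEEP (constant-flow equation of motion).
Only the elastic term changes: ΔPIP = ΔVt / C = (410 − 495) / 60.4 = -1.407 cmH2O.
Original PIP = 495/60.4 + 6.5×0.5833 + 6 = 17.987 cmH2O; new PIP = 17.987 + (-1.407) = 16.58 cmH2O.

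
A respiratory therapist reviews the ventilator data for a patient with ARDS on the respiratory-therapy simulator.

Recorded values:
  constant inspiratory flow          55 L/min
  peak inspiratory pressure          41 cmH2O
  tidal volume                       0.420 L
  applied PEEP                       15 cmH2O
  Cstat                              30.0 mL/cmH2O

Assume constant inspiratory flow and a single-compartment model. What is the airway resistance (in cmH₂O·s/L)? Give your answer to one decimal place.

Flow: 55 L/min ÷ 60 = 0.9167 L/s.
Equation of motion (constant flow): PIP = Vt/C + R·V̇ + PEEP.
R·V̇ = PIP − Vt/C − PEEP = 41 − 420/30.0 − 15 = 41 − 14.0 − 15 = 12.0 cmH2O.
R = 12.0 / 0.9167 = 13.09 cmH2O·s/L.

13.1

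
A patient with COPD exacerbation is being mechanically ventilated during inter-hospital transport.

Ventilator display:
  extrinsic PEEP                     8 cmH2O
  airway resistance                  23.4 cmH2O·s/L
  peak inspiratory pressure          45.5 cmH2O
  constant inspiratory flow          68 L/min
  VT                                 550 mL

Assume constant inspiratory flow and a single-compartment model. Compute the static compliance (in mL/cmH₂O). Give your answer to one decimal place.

50.1

Flow: 68 L/min ÷ 60 = 1.1333 L/s.
Equation of motion (constant flow): PIP = Vt/C + R·V̇ + PEEP.
Vt/C = PIP − R·V̇ − PEEP = 45.5 − 23.4×1.1333 − 8 = 45.5 − 26.519 − 8 = 10.981 cmH2O.
C = Vt / 10.981 = 550 / 10.981 = 50.087 mL/cmH2O.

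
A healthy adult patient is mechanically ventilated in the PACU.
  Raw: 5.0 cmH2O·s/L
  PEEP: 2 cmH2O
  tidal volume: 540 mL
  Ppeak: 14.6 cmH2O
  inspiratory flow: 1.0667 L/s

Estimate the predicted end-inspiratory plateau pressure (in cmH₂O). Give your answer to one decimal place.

Pplat = PIP − Raw × flow = 14.6 − 5.0 × 1.0667 = 14.6 − 5.334 = 9.266 cmH2O.

9.3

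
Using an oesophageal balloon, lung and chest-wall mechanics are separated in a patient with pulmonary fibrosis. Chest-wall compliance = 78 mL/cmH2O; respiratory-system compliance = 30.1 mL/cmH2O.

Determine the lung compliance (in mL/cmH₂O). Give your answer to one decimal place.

1/CL = 1/Crs − 1/Ccw.
1/CL = 1/30.1 − 1/78 = 0.0204.
CL = 49.02 mL/cmH2O.

49.0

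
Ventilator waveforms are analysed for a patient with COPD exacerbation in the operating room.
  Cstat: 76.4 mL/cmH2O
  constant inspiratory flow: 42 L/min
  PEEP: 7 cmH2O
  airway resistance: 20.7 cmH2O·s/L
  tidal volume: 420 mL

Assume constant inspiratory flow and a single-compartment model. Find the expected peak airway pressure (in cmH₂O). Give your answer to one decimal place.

Flow: 42 L/min ÷ 60 = 0.7 L/s.
Equation of motion (constant flow): PIP = Vt/C + R·V̇ + PEEP.
PIP = 420/76.4 + 20.7×0.7 + 7 = 5.497 + 14.49 + 7 = 26.987 cmH2O.

27.0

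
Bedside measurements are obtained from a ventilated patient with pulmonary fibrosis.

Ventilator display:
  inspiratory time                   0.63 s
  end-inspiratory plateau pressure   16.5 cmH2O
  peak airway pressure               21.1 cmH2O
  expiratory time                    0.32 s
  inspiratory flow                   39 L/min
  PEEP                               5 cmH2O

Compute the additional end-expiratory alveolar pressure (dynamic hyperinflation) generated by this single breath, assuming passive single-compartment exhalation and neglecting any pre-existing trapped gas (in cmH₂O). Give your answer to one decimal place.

Flow: 39 L/min ÷ 60 = 0.65 L/s.
Vt = flow × Ti = 0.65 L/s × 0.63 s × 1000 mL/L = 409.5 mL.
R = (PIP − Pplat)/V̇ = (21.1 − 16.5) / 0.65 = 4.6/0.65 = 7.077 cmH2O·s/L.
C = Vt/(Pplat − PEEP) = 409.5 / (16.5 − 5) = 409.5/11.5 = 35.609 mL/cmH2O.
τ = R × C = 7.077 × 0.03561 L/cmH2O = 0.252 s.
Fraction remaining = e^(−Te/τ) = e^(−0.32/0.252) = 0.2809; trapped volume = 409.5 × 0.2809 = 115.03 mL.
Additional alveolar pressure from trapping ≈ V_trapped / C = 115.03 / 35.609 = 3.23 cmH2O.

3.2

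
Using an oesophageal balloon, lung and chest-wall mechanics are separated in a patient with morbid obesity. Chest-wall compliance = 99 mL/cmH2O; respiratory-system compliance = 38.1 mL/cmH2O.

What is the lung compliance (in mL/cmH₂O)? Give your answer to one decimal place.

61.9

1/CL = 1/Crs − 1/Ccw.
1/CL = 1/38.1 − 1/99 = 0.01615.
CL = 61.92 mL/cmH2O.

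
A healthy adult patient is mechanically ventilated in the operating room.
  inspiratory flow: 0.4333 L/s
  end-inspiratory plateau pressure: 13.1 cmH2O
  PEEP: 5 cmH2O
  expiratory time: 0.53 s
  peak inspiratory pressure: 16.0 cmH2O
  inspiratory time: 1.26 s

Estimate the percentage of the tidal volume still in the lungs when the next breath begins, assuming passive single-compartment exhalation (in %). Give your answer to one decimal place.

30.9

Vt = flow × Ti = 0.4333 L/s × 1.26 s × 1000 mL/L = 545.96 mL.
R = (PIP − Pplat)/V̇ = (16.0 − 13.1) / 0.4333 = 2.9/0.4333 = 6.693 cmH2O·s/L.
C = Vt/(Pplat − PEEP) = 545.96 / (13.1 − 5) = 545.96/8.1 = 67.402 mL/cmH2O.
τ = R × C = 6.693 × 0.0674 L/cmH2O = 0.4511 s.
Fraction remaining at end-expiration = e^(−Te/τ) = e^(−0.53/0.4511) = 0.3088 → 30.88%.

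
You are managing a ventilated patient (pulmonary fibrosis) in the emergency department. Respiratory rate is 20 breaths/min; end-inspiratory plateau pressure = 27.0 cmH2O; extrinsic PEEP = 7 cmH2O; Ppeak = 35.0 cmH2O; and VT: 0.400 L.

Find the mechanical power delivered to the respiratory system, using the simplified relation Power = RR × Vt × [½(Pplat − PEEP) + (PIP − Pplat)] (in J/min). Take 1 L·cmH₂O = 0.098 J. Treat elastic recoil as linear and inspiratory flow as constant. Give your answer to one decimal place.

14.1

Per-breath work = Vt × [½(Pplat−PEEP) + (PIP−Pplat)] = 0.400 × [0.5×20.0 + 8.0] = 0.400 × 18.0 = 7.2 L·cmH2O.
Power = 20 × 7.2 = 144.0 L·cmH2O/min.
× 0.098 J/(L·cmH2O) → 14.112 J/min.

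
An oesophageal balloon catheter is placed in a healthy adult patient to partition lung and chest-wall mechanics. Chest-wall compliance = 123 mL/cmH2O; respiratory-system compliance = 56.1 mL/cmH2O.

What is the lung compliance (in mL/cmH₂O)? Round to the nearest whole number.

1/CL = 1/Crs − 1/Ccw.
1/CL = 1/56.1 − 1/123 = 0.009695.
CL = 103.15 mL/cmH2O.

103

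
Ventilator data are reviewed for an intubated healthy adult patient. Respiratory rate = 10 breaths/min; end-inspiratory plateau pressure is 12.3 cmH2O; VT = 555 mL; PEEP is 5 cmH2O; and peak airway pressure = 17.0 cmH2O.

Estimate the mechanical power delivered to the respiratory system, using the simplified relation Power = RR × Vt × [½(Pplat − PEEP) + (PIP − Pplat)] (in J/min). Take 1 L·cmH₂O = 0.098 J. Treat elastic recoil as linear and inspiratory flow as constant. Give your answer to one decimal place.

Per-breath work = Vt × [½(Pplat−PEEP) + (PIP−Pplat)] = 0.555 × [0.5×7.3 + 4.7] = 0.555 × 8.35 = 4.634 L·cmH2O.
Power = 10 × 4.634 = 46.34 L·cmH2O/min.
× 0.098 J/(L·cmH2O) → 4.541 J/min.

4.5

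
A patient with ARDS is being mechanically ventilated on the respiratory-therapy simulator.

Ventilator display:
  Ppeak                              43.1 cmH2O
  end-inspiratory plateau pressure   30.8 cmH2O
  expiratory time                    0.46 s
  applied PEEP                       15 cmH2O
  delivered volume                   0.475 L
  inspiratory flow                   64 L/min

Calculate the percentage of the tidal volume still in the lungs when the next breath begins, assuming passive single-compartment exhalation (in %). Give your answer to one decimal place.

26.5

Flow: 64 L/min ÷ 60 = 1.0667 L/s.
R = (PIP − Pplat)/V̇ = (43.1 − 30.8) / 1.0667 = 12.3/1.0667 = 11.531 cmH2O·s/L.
C = Vt/(Pplat − PEEP) = 475.0 / (30.8 − 15) = 475.0/15.8 = 30.063 mL/cmH2O.
τ = R × C = 11.531 × 0.03006 L/cmH2O = 0.3466 s.
Fraction remaining at end-expiration = e^(−Te/τ) = e^(−0.46/0.3466) = 0.2652 → 26.52%.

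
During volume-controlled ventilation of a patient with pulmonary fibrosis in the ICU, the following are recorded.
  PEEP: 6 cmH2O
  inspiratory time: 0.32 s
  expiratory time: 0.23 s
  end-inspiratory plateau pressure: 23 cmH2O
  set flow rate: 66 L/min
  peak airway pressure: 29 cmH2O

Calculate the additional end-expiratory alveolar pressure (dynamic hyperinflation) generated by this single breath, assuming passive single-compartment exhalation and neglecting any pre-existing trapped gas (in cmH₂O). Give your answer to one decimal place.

Flow: 66 L/min ÷ 60 = 1.1 L/s.
Vt = flow × Ti = 1.1 L/s × 0.32 s × 1000 mL/L = 352.0 mL.
R = (PIP − Pplat)/V̇ = (29 − 23) / 1.1 = 6.0/1.1 = 5.455 cmH2O·s/L.
C = Vt/(Pplat − PEEP) = 352.0 / (23 − 6) = 352.0/17.0 = 20.706 mL/cmH2O.
τ = R × C = 5.455 × 0.02071 L/cmH2O = 0.113 s.
Fraction remaining = e^(−Te/τ) = e^(−0.23/0.113) = 0.1306; trapped volume = 352.0 × 0.1306 = 45.971 mL.
Additional alveolar pressure from trapping ≈ V_trapped / C = 45.971 / 20.706 = 2.22 cmH2O.

2.2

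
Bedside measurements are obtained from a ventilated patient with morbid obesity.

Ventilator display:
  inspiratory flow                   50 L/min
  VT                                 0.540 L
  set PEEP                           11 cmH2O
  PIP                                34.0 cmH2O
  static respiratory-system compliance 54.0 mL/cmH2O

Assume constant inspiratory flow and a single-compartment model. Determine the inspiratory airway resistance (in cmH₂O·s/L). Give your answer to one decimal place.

Flow: 50 L/min ÷ 60 = 0.8333 L/s.
Equation of motion (constant flow): PIP = Vt/C + R·V̇ + PEEP.
R·V̇ = PIP − Vt/C − PEEP = 34.0 − 540/54.0 − 11 = 34.0 − 10.0 − 11 = 13.0 cmH2O.
R = 13.0 / 0.8333 = 15.601 cmH2O·s/L.

15.6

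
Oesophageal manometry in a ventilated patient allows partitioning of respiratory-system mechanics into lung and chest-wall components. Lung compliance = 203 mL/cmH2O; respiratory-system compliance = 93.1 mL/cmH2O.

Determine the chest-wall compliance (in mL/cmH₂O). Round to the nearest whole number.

1/Ccw = 1/Crs − 1/CL.
1/Ccw = 1/93.1 − 1/203 = 0.005815.
Ccw = 171.97 mL/cmH2O.

172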